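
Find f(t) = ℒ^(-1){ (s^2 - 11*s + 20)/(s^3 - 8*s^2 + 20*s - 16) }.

f(t) = -t*exp(2*t) - 2*exp(4*t) + 3*exp(2*t)

Factor the denominator: s^3 - 8*s^2 + 20*s - 16 = (s - 4)*(s - 2)^2.
Partial fraction decomposition gives [3/(s - 2)] + [-1/(s - 2)^2] + [-2/(s - 4)].
Invert each term: 3/(s - 2) ↔ 3e^(2t); -1/(s - 2)^2 ↔ -t·e^(2t); -2/(s - 4) ↔ -2e^(4t).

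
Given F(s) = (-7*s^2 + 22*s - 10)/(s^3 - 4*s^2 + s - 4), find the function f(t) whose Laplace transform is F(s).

f(t) = -2*exp(4*t) + 2*sin(t) - 5*cos(t)

Factor the denominator: s^3 - 4*s^2 + s - 4 = (s - 4)*(s^2 + 1).
Partial fraction decomposition gives [-2/(s - 4)] + [-5*s/(s^2 + 1)] + [2/(s^2 + 1)].
Invert each term: -2/(s - 4) ↔ -2e^(4t); -5·s/(s^2 + 1) ↔ -5cos(t); 2·1/(s^2 + 1) ↔ 2sin(t).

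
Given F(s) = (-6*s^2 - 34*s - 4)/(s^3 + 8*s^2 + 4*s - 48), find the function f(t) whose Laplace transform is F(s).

Factor the denominator: s^3 + 8*s^2 + 4*s - 48 = (s - 2)*(s + 4)*(s + 6).
Partial fraction decomposition gives [-2/(s - 2)] + [-1/(s + 6)] + [-3/(s + 4)].
Invert each term: -2/(s - 2) ↔ -2e^(2t); -1/(s + 6) ↔ -e^(-6t); -3/(s + 4) ↔ -3e^(-4t).

f(t) = -2*exp(2*t) - 3*exp(-4*t) - exp(-6*t)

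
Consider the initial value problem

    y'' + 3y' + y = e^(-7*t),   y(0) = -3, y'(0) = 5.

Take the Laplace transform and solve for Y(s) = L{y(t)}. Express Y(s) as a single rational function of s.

Y(s) = (-3*s^2 - 25*s - 27)/(s^3 + 10*s^2 + 22*s + 7)

Laplace-transform each side.
With L{y''} = s^2 Y - s·y(0) - y'(0) and L{y'} = sY - y(0), with y(0) = -3, y'(0) = 5: the LHS transforms to (s^2 + 3*s + 1)Y - (-3*s - 4).
The right side is L{e^(-7*t)} = 1/(s + 7).
So (s^2 + 3*s + 1)Y = 1/(s + 7) + (-3*s - 4).
Solve for Y(s) and write it as one ratio of polynomials.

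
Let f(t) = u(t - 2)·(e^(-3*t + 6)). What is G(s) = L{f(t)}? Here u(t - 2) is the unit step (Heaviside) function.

By the second shifting theorem, L{u(t - c)·g(t - c)} = e^(-cs)·H(s) with c = 2 and H(s) = L{g(t)}.
L{e^(-3t)} = 1/(s + 3).

G(s) = exp(-2*s)/(s + 3)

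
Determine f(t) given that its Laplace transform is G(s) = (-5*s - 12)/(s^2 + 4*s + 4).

Factor the denominator: s^2 + 4*s + 4 = (s + 2)^2.
Partial fraction decomposition gives [-5/(s + 2)] + [-2/(s + 2)^2].
Invert each term: -5/(s + 2) ↔ -5e^(-2t); -2/(s + 2)^2 ↔ -2t·e^(-2t).

f(t) = -2*t*exp(-2*t) - 5*exp(-2*t)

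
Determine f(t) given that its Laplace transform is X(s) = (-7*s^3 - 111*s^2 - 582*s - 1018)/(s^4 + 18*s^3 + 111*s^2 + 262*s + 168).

Factor the denominator: s^4 + 18*s^3 + 111*s^2 + 262*s + 168 = (s + 1)*(s + 4)*(s + 6)*(s + 7).
Partial fraction decomposition gives [-1/(s + 7)] + [-1/(s + 6)] + [-6/(s + 1)] + [1/(s + 4)].
Invert each term: -1/(s + 7) ↔ -e^(-7t); -1/(s + 6) ↔ -e^(-6t); -6/(s + 1) ↔ -6e^(-t); 1/(s + 4) ↔ e^(-4t).

f(t) = -6*exp(-t) + exp(-4*t) - exp(-6*t) - exp(-7*t)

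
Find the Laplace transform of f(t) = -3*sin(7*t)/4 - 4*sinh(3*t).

-21/(4*(s^2 + 49)) - 12/(s^2 - 9)

The transform is linear, so treat each term independently.
(-4)·[L{sinh(3t)} = 3/(s^2 - 9)]; (-3/4)·[L{sin(7t)} = 7/(s^2 + 49)].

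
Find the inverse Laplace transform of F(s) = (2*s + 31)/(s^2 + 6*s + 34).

Complete the square in the denominator: s^2 + 6*s + 34 = (s + 3)^2 + 5^2.
Split the numerator to match: 2*s + 31 = 2·(s + 3) + 5·5.
Invert each term: 2·(s + 3)/((s + 3)^2 + 25) ↔ 2e^(-3t)cos(5t); 5·5/((s + 3)^2 + 25) ↔ 5e^(-3t)sin(5t).

5*exp(-3*t)*sin(5*t) + 2*exp(-3*t)*cos(5*t)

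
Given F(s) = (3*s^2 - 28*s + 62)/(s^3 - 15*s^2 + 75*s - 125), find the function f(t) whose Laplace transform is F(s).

f(t) = -3*t^2*exp(5*t)/2 + 2*t*exp(5*t) + 3*exp(5*t)

Factor the denominator: s^3 - 15*s^2 + 75*s - 125 = (s - 5)^3.
Partial fraction decomposition gives [3/(s - 5)] + [2/(s - 5)^2] + [-3/(s - 5)^3].
Invert each term: 3/(s - 5) ↔ 3e^(5t); 2/(s - 5)^2 ↔ 2t·e^(5t); -3/(s - 5)^3 ↔ (-3/2)t^2·e^(5t).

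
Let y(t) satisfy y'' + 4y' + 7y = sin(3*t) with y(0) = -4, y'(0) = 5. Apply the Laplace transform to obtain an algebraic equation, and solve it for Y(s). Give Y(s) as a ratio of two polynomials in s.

Y(s) = (-4*s^3 - 11*s^2 - 36*s - 96)/(s^4 + 4*s^3 + 16*s^2 + 36*s + 63)

Laplace-transform each side.
The derivative rules (L{y''} = s^2 Y - s·y(0) - y'(0) and L{y'} = sY - y(0), with y(0) = -4, y'(0) = 5) turn the left side into (s^2 + 4*s + 7)Y - (-4*s - 11).
The right side is L{sin(3*t)} = 3/(s^2 + 9).
So (s^2 + 4*s + 7)Y = 3/(s^2 + 9) + (-4*s - 11).
Divide through and combine into a single rational function.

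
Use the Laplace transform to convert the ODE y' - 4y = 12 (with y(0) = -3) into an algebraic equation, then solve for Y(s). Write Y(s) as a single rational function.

Apply the Laplace transform to the equation.
The derivative rules (L{y'} = sY - y(0) = sY - (-3)) turn the left side into (s - 4)Y - (-3).
The right side is L{12} = 12/s.
So (s - 4)Y = 12/s + (-3).
Isolate Y and clear denominators.

Y(s) = -3/s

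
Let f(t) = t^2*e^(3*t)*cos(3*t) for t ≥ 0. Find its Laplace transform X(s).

L{cos(3t)} = s/(s^2 + 9).
Multiplying by e^(3t) shifts s → s - 3, so L{e^(3*t)*cos(3*t)} = (s - 3)/((s - 3)^2 + 9).
Then apply L{t^2·g(t)} = (-1)^2 d^2/ds^2[G(s)] with G(s) = (s - 3)/((s - 3)^2 + 9):
differentiating 2 times and applying the sign gives 2*(s - 3)*(s^2 - 6*s - 18)/(s^2 - 6*s + 18)^3.

X(s) = 2*(s - 3)*(s^2 - 6*s - 18)/(s^2 - 6*s + 18)^3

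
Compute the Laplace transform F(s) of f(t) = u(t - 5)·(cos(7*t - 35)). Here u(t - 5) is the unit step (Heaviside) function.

F(s) = s*exp(-5*s)/(s^2 + 49)

By the second shifting theorem, L{u(t - c)·g(t - c)} = e^(-cs)·G(s) with c = 5 and G(s) = L{g(t)}.
L{cos(7t)} = s/(s^2 + 49).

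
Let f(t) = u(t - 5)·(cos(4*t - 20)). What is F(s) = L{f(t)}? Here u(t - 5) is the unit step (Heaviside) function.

F(s) = s*exp(-5*s)/(s^2 + 16)

By the second shifting theorem, L{u(t - c)·g(t - c)} = e^(-cs)·G(s) with c = 5 and G(s) = L{g(t)}.
L{cos(4t)} = s/(s^2 + 16).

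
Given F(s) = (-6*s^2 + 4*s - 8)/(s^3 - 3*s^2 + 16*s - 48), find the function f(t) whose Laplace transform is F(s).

f(t) = -2*exp(3*t) - 2*sin(4*t) - 4*cos(4*t)

Factor the denominator: s^3 - 3*s^2 + 16*s - 48 = (s - 3)*(s^2 + 16).
Partial fraction decomposition gives [-2/(s - 3)] + [-4*s/(s^2 + 16)] + [-8/(s^2 + 16)].
Invert each term: -2/(s - 3) ↔ -2e^(3t); -4·s/(s^2 + 16) ↔ -4cos(4t); -2·4/(s^2 + 16) ↔ -2sin(4t).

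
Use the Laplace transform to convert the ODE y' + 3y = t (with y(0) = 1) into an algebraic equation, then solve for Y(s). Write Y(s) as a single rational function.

Laplace-transform each side.
With L{y'} = sY - y(0) = sY - 1: the LHS transforms to (s + 3)Y - (1).
The right side is L{t} = s^(-2).
So (s + 3)Y = s^(-2) + (1).
Divide through and combine into a single rational function.

Y(s) = (s^2 + 1)/(s^3 + 3*s^2)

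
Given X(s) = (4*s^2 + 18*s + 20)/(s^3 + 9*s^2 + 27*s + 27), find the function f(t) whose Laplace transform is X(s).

Factor the denominator: s^3 + 9*s^2 + 27*s + 27 = (s + 3)^3.
Partial fraction decomposition gives [4/(s + 3)] + [-6/(s + 3)^2] + [2/(s + 3)^3].
Invert each term: 4/(s + 3) ↔ 4e^(-3t); -6/(s + 3)^2 ↔ -6t·e^(-3t); 2/(s + 3)^3 ↔ (1)t^2·e^(-3t).

f(t) = t^2*exp(-3*t) - 6*t*exp(-3*t) + 4*exp(-3*t)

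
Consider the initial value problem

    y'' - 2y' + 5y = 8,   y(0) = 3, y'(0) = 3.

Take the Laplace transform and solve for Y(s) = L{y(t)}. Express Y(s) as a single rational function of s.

Laplace-transform each side.
Using L{y''} = s^2 Y - s·y(0) - y'(0) and L{y'} = sY - y(0), with y(0) = 3, y'(0) = 3, the left side becomes (s^2 - 2*s + 5)Y - (3*s - 3).
The right side is L{8} = 8/s.
So (s^2 - 2*s + 5)Y = 8/s + (3*s - 3).
Divide through and combine into a single rational function.

Y(s) = (3*s^2 - 3*s + 8)/(s^3 - 2*s^2 + 5*s)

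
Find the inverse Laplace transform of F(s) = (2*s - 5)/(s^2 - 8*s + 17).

Complete the square in the denominator: s^2 - 8*s + 17 = (s - 4)^2 + 1^2.
Split the numerator to match: 2*s - 5 = 2·(s - 4) + 3·1.
Invert each term: 2·(s - 4)/((s - 4)^2 + 1) ↔ 2e^(4t)cos(t); 3·1/((s - 4)^2 + 1) ↔ 3e^(4t)sin(t).

3*exp(4*t)*sin(t) + 2*exp(4*t)*cos(t)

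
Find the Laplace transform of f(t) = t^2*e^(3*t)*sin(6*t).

L{sin(6t)} = 6/(s^2 + 36).
Multiplying by e^(3t) shifts s → s - 3, so L{e^(3*t)*sin(6*t)} = 6/((s - 3)^2 + 36).
Then apply L{t^2·g(t)} = (-1)^2 d^2/ds^2[G(s)] with G(s) = 6/((s - 3)^2 + 36):
differentiating 2 times and applying the sign gives 36*(s^2 - 6*s - 3)/(s^2 - 6*s + 45)^3.

36*(s^2 - 6*s - 3)/(s^2 - 6*s + 45)^3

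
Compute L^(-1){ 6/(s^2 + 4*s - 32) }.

exp(-2*t)*sinh(6*t)

Rewrite the denominator: s^2 + 4*s - 32 = (s + 2)^2 - 36.
The form in (s + 2) signals a first-shifting-theorem factor e^(-2t).
Since L{sinh(6t)} = 6/(s^2 - 36), the inverse is e^(-2*t)*sinh(6*t).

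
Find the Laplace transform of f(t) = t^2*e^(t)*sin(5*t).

10*(3*s^2 - 6*s - 22)/(s^2 - 2*s + 26)^3

L{sin(5t)} = 5/(s^2 + 25).
Multiplying by e^(t) shifts s → s - 1, so L{e^(t)*sin(5*t)} = 5/((s - 1)^2 + 25).
Then apply L{t^2·g(t)} = (-1)^2 d^2/ds^2[G(s)] with G(s) = 5/((s - 1)^2 + 25):
differentiating 2 times and applying the sign gives 10*(3*s^2 - 6*s - 22)/(s^2 - 2*s + 26)^3.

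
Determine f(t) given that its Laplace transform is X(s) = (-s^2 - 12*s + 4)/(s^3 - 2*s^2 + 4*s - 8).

Factor the denominator: s^3 - 2*s^2 + 4*s - 8 = (s - 2)*(s^2 + 4).
Partial fraction decomposition gives [-3/(s - 2)] + [2*s/(s^2 + 4)] + [-8/(s^2 + 4)].
Invert each term: -3/(s - 2) ↔ -3e^(2t); 2·s/(s^2 + 4) ↔ 2cos(2t); -4·2/(s^2 + 4) ↔ -4sin(2t).

f(t) = -3*exp(2*t) - 4*sin(2*t) + 2*cos(2*t)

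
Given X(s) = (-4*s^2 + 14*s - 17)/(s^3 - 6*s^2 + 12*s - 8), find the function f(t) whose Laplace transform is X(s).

f(t) = -5*t^2*exp(2*t)/2 - 2*t*exp(2*t) - 4*exp(2*t)

Factor the denominator: s^3 - 6*s^2 + 12*s - 8 = (s - 2)^3.
Partial fraction decomposition gives [-4/(s - 2)] + [-2/(s - 2)^2] + [-5/(s - 2)^3].
Invert each term: -4/(s - 2) ↔ -4e^(2t); -2/(s - 2)^2 ↔ -2t·e^(2t); -5/(s - 2)^3 ↔ (-5/2)t^2·e^(2t).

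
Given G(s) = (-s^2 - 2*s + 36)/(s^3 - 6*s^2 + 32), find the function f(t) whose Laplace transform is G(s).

Factor the denominator: s^3 - 6*s^2 + 32 = (s - 4)^2*(s + 2).
Partial fraction decomposition gives [-2/(s - 4)] + [2/(s - 4)^2] + [1/(s + 2)].
Invert each term: -2/(s - 4) ↔ -2e^(4t); 2/(s - 4)^2 ↔ 2t·e^(4t); 1/(s + 2) ↔ e^(-2t).

f(t) = 2*t*exp(4*t) - 2*exp(4*t) + exp(-2*t)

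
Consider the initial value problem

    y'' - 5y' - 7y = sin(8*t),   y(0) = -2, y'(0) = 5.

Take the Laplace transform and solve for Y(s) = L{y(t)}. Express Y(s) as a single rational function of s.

Take the Laplace transform of both sides.
Using L{y''} = s^2 Y - s·y(0) - y'(0) and L{y'} = sY - y(0), with y(0) = -2, y'(0) = 5, the left side becomes (s^2 - 5*s - 7)Y - (-2*s + 15).
The right side is L{sin(8*t)} = 8/(s^2 + 64).
So (s^2 - 5*s - 7)Y = 8/(s^2 + 64) + (-2*s + 15).
Divide through and combine into a single rational function.

Y(s) = (-2*s^3 + 15*s^2 - 128*s + 968)/(s^4 - 5*s^3 + 57*s^2 - 320*s - 448)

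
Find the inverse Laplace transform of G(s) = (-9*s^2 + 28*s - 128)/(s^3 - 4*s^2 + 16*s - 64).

-5*exp(4*t) + 3*sin(4*t) - 4*cos(4*t)

Factor the denominator: s^3 - 4*s^2 + 16*s - 64 = (s - 4)*(s^2 + 16).
Partial fraction decomposition gives [-5/(s - 4)] + [-4*s/(s^2 + 16)] + [12/(s^2 + 16)].
Invert each term: -5/(s - 4) ↔ -5e^(4t); -4·s/(s^2 + 16) ↔ -4cos(4t); 3·4/(s^2 + 16) ↔ 3sin(4t).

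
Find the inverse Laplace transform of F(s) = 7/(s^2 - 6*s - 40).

Rewrite the denominator: s^2 - 6*s - 40 = (s - 3)^2 - 49.
The form in (s - 3) signals a first-shifting-theorem factor e^(3t).
Since L{sinh(7t)} = 7/(s^2 - 49), the inverse is e^(3*t)*sinh(7*t).

exp(3*t)*sinh(7*t)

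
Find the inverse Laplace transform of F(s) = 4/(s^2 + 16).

sin(4*t)

Since L{sin(4t)} = 4/(s^2 + 16), the inverse is sin(4*t).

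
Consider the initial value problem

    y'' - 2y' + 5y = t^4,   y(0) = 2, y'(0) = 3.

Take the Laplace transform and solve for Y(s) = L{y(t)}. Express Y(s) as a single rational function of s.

Y(s) = (2*s^6 - s^5 + 24)/(s^7 - 2*s^6 + 5*s^5)

Transform both sides with L{·}.
The derivative rules (L{y''} = s^2 Y - s·y(0) - y'(0) and L{y'} = sY - y(0), with y(0) = 2, y'(0) = 3) turn the left side into (s^2 - 2*s + 5)Y - (2*s - 1).
The right side is L{t^4} = 24/s^5.
So (s^2 - 2*s + 5)Y = 24/s^5 + (2*s - 1).
Solve for Y(s) and write it as one ratio of polynomials.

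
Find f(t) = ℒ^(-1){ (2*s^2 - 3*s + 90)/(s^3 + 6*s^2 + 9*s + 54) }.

f(t) = 3*sin(3*t) - 2*cos(3*t) + 4*exp(-6*t)

Factor the denominator: s^3 + 6*s^2 + 9*s + 54 = (s + 6)*(s^2 + 9).
Partial fraction decomposition gives [4/(s + 6)] + [-2*s/(s^2 + 9)] + [9/(s^2 + 9)].
Invert each term: 4/(s + 6) ↔ 4e^(-6t); -2·s/(s^2 + 9) ↔ -2cos(3t); 3·3/(s^2 + 9) ↔ 3sin(3t).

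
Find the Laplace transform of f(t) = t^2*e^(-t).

2/(s + 1)^3

L{e^(-t)} = 1/(s + 1).
Then apply L{t^2·g(t)} = (-1)^2 d^2/ds^2[G(s)] with G(s) = 1/(s + 1):
differentiating 2 times and applying the sign gives 2/(s + 1)^3.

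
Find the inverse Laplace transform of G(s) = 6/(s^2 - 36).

Since L{sinh(6t)} = 6/(s^2 - 36), the inverse is sinh(6*t).

sinh(6*t)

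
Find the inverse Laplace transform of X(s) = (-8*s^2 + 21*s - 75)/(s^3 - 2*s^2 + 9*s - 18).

Factor the denominator: s^3 - 2*s^2 + 9*s - 18 = (s - 2)*(s^2 + 9).
Partial fraction decomposition gives [-5/(s - 2)] + [-3*s/(s^2 + 9)] + [15/(s^2 + 9)].
Invert each term: -5/(s - 2) ↔ -5e^(2t); -3·s/(s^2 + 9) ↔ -3cos(3t); 5·3/(s^2 + 9) ↔ 5sin(3t).

-5*exp(2*t) + 5*sin(3*t) - 3*cos(3*t)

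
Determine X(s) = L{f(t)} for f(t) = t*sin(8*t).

X(s) = 16*s/(s^2 + 64)^2

L{sin(8t)} = 8/(s^2 + 64).
Then apply L{t·g(t)} = -d/ds[G(s)] with G(s) = 8/(s^2 + 64):
differentiating 1 time and applying the sign gives 16*s/(s^2 + 64)^2.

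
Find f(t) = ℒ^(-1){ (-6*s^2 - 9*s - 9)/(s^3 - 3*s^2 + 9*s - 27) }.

f(t) = -5*exp(3*t) - 4*sin(3*t) - cos(3*t)

Factor the denominator: s^3 - 3*s^2 + 9*s - 27 = (s - 3)*(s^2 + 9).
Partial fraction decomposition gives [-5/(s - 3)] + [-s/(s^2 + 9)] + [-12/(s^2 + 9)].
Invert each term: -5/(s - 3) ↔ -5e^(3t); -1·s/(s^2 + 9) ↔ -cos(3t); -4·3/(s^2 + 9) ↔ -4sin(3t).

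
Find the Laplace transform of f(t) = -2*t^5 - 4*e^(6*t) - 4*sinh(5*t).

Apply the Laplace transform termwise.
(-2)·[L{t^5} = 5!/s^6 = 120/s^6]; (-4)·[L{sinh(5t)} = 5/(s^2 - 25)]; (-4)·[L{e^(6t)} = 1/(s - 6)].

-20/(s^2 - 25) - 4/(s - 6) - 240/s^6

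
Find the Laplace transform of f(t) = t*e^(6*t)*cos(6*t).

L{cos(6t)} = s/(s^2 + 36).
Multiplying by e^(6t) shifts s → s - 6, so L{e^(6*t)*cos(6*t)} = (s - 6)/((s - 6)^2 + 36).
Then apply L{t·g(t)} = -d/ds[G(s)] with G(s) = (s - 6)/((s - 6)^2 + 36):
differentiating 1 time and applying the sign gives s*(s - 12)/(s^2 - 12*s + 72)^2.

s*(s - 12)/(s^2 - 12*s + 72)^2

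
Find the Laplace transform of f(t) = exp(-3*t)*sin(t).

1/((s + 3)^2 + 1)

L{sin(t)} = 1/(s^2 + 1).
By the first shifting theorem, multiplying by e^(-3t) replaces s with s + 3.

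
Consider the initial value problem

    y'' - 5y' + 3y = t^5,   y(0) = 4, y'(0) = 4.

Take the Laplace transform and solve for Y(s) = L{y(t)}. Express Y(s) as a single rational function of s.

Y(s) = (4*s^7 - 16*s^6 + 120)/(s^8 - 5*s^7 + 3*s^6)

Take the Laplace transform of both sides.
The derivative rules (L{y''} = s^2 Y - s·y(0) - y'(0) and L{y'} = sY - y(0), with y(0) = 4, y'(0) = 4) turn the left side into (s^2 - 5*s + 3)Y - (4*s - 16).
The right side is L{t^5} = 120/s^6.
So (s^2 - 5*s + 3)Y = 120/s^6 + (4*s - 16).
Isolate Y and clear denominators.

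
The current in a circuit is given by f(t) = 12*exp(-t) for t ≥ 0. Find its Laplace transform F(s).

L{12} = 12/s.
By the first shifting theorem, multiplying by e^(-t) replaces s with s + 1.

F(s) = 12/(s + 1)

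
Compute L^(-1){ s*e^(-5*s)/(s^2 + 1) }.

The factor e^(-5s) signals a time shift by c = 5 (second shifting theorem).
L{cos(t)} = s/(s^2 + 1), so L^-1{s/(s^2 + 1)} = cos(t).
Hence the inverse is u(t - 5) times that function evaluated at t - 5.

Heaviside(t - 5)*(cos(t - 5))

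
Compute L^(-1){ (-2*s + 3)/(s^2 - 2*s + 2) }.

exp(t)*sin(t) - 2*exp(t)*cos(t)

Complete the square in the denominator: s^2 - 2*s + 2 = (s - 1)^2 + 1^2.
Split the numerator to match: -2*s + 3 = -2·(s - 1) + 1·1.
Invert each term: -2·(s - 1)/((s - 1)^2 + 1) ↔ -2e^(t)cos(t); 1·1/((s - 1)^2 + 1) ↔ e^(t)sin(t).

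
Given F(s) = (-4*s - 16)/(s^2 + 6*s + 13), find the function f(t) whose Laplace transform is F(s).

f(t) = -2*exp(-3*t)*sin(2*t) - 4*exp(-3*t)*cos(2*t)

Complete the square in the denominator: s^2 + 6*s + 13 = (s + 3)^2 + 2^2.
Split the numerator to match: -4*s - 16 = -4·(s + 3) - 2·2.
Invert each term: -4·(s + 3)/((s + 3)^2 + 4) ↔ -4e^(-3t)cos(2t); -2·2/((s + 3)^2 + 4) ↔ -2e^(-3t)sin(2t).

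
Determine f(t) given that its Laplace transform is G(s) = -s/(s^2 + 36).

Since L{cos(6t)} = s/(s^2 + 36), the inverse is cos(6*t), scaled by -1.

f(t) = -cos(6*t)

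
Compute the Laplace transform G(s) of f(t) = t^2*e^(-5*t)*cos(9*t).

L{cos(9t)} = s/(s^2 + 81).
Multiplying by e^(-5t) shifts s → s + 5, so L{e^(-5*t)*cos(9*t)} = (s + 5)/((s + 5)^2 + 81).
Then apply L{t^2·g(t)} = (-1)^2 d^2/ds^2[H(s)] with H(s) = (s + 5)/((s + 5)^2 + 81):
differentiating 2 times and applying the sign gives 2*(s + 5)*(s^2 + 10*s - 218)/(s^2 + 10*s + 106)^3.

G(s) = 2*(s + 5)*(s^2 + 10*s - 218)/(s^2 + 10*s + 106)^3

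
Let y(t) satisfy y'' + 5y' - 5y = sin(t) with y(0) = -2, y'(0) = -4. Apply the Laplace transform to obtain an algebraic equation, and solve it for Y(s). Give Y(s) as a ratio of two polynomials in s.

Apply the Laplace transform to the equation.
With L{y''} = s^2 Y - s·y(0) - y'(0) and L{y'} = sY - y(0), with y(0) = -2, y'(0) = -4: the LHS transforms to (s^2 + 5*s - 5)Y - (-2*s - 14).
The right side is L{sin(t)} = 1/(s^2 + 1).
So (s^2 + 5*s - 5)Y = 1/(s^2 + 1) + (-2*s - 14).
Divide through and combine into a single rational function.

Y(s) = (-2*s^3 - 14*s^2 - 2*s - 13)/(s^4 + 5*s^3 - 4*s^2 + 5*s - 5)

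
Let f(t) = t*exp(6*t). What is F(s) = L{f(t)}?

F(s) = (s - 6)^(-2)

L{e^(6t)} = 1/(s - 6).
Then apply L{t·g(t)} = -d/ds[G(s)] with G(s) = 1/(s - 6):
differentiating 1 time and applying the sign gives (s - 6)^(-2).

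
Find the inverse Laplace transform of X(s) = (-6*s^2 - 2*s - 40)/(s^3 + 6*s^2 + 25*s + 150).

2*sin(5*t) - 2*cos(5*t) - 4*exp(-6*t)

Factor the denominator: s^3 + 6*s^2 + 25*s + 150 = (s + 6)*(s^2 + 25).
Partial fraction decomposition gives [-4/(s + 6)] + [-2*s/(s^2 + 25)] + [10/(s^2 + 25)].
Invert each term: -4/(s + 6) ↔ -4e^(-6t); -2·s/(s^2 + 25) ↔ -2cos(5t); 2·5/(s^2 + 25) ↔ 2sin(5t).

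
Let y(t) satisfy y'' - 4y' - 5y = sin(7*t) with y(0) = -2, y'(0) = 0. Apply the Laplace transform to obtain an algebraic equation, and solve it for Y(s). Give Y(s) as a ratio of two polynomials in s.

Y(s) = (-2*s^3 + 8*s^2 - 98*s + 399)/(s^4 - 4*s^3 + 44*s^2 - 196*s - 245)

Apply the Laplace transform to the equation.
The derivative rules (L{y''} = s^2 Y - s·y(0) - y'(0) and L{y'} = sY - y(0), with y(0) = -2, y'(0) = 0) turn the left side into (s^2 - 4*s - 5)Y - (-2*s + 8).
The right side is L{sin(7*t)} = 7/(s^2 + 49).
So (s^2 - 4*s - 5)Y = 7/(s^2 + 49) + (-2*s + 8).
Divide through and combine into a single rational function.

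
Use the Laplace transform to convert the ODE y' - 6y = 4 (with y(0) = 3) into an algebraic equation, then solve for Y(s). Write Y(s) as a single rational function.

Y(s) = (3*s + 4)/(s^2 - 6*s)

Laplace-transform each side.
The derivative rules (L{y'} = sY - y(0) = sY - 3) turn the left side into (s - 6)Y - (3).
The right side is L{4} = 4/s.
So (s - 6)Y = 4/s + (3).
Solve for Y(s) and write it as one ratio of polynomials.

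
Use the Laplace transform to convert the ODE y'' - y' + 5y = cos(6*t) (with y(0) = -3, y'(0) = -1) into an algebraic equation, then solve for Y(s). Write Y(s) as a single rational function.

Y(s) = (-3*s^3 + 2*s^2 - 107*s + 72)/(s^4 - s^3 + 41*s^2 - 36*s + 180)

Laplace-transform each side.
With L{y''} = s^2 Y - s·y(0) - y'(0) and L{y'} = sY - y(0), with y(0) = -3, y'(0) = -1: the LHS transforms to (s^2 - s + 5)Y - (-3*s + 2).
The right side is L{cos(6*t)} = s/(s^2 + 36).
So (s^2 - s + 5)Y = s/(s^2 + 36) + (-3*s + 2).
Divide through and combine into a single rational function.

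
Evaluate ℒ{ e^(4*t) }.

1/(s - 4)

L{1} = 1/s.
By the first shifting theorem, multiplying by e^(4t) replaces s with s - 4.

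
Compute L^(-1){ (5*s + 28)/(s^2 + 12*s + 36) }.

Factor the denominator: s^2 + 12*s + 36 = (s + 6)^2.
Partial fraction decomposition gives [5/(s + 6)] + [-2/(s + 6)^2].
Invert each term: 5/(s + 6) ↔ 5e^(-6t); -2/(s + 6)^2 ↔ -2t·e^(-6t).

-2*t*exp(-6*t) + 5*exp(-6*t)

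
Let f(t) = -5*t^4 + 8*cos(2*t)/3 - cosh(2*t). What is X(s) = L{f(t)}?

X(s) = 8*s/(3*(s^2 + 4)) - s/(s^2 - 4) - 120/s^5

The transform is linear, so treat each term independently.
(8/3)·[L{cos(2t)} = s/(s^2 + 4)]; (-1)·[L{cosh(2t)} = s/(s^2 - 4)]; (-5)·[L{t^4} = 4!/s^5 = 24/s^5].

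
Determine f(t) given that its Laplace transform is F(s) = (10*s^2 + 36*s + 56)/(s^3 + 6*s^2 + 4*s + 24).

f(t) = 3*sin(2*t) + 5*cos(2*t) + 5*exp(-6*t)

Factor the denominator: s^3 + 6*s^2 + 4*s + 24 = (s + 6)*(s^2 + 4).
Partial fraction decomposition gives [5/(s + 6)] + [5*s/(s^2 + 4)] + [6/(s^2 + 4)].
Invert each term: 5/(s + 6) ↔ 5e^(-6t); 5·s/(s^2 + 4) ↔ 5cos(2t); 3·2/(s^2 + 4) ↔ 3sin(2t).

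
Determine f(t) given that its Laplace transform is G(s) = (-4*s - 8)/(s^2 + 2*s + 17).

Complete the square in the denominator: s^2 + 2*s + 17 = (s + 1)^2 + 4^2.
Split the numerator to match: -4*s - 8 = -4·(s + 1) - 1·4.
Invert each term: -4·(s + 1)/((s + 1)^2 + 16) ↔ -4e^(-t)cos(4t); -1·4/((s + 1)^2 + 16) ↔ -e^(-t)sin(4t).

f(t) = -exp(-t)*sin(4*t) - 4*exp(-t)*cos(4*t)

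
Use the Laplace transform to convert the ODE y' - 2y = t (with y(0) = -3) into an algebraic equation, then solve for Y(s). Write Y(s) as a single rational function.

Y(s) = (-3*s^2 + 1)/(s^3 - 2*s^2)

Take the Laplace transform of both sides.
With L{y'} = sY - y(0) = sY - (-3): the LHS transforms to (s - 2)Y - (-3).
The right side is L{t} = s^(-2).
So (s - 2)Y = s^(-2) + (-3).
Divide through and combine into a single rational function.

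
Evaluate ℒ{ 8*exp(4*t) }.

L{8} = 8/s.
By the first shifting theorem, multiplying by e^(4t) replaces s with s - 4.

8/(s - 4)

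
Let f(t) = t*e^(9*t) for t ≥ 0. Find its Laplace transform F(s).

L{e^(9t)} = 1/(s - 9).
Then apply L{t·g(t)} = -d/ds[G(s)] with G(s) = 1/(s - 9):
differentiating 1 time and applying the sign gives (s - 9)^(-2).

F(s) = (s - 9)^(-2)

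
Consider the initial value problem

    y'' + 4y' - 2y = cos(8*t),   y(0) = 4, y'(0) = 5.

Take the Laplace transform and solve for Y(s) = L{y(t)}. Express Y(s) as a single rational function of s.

Transform both sides with L{·}.
The derivative rules (L{y''} = s^2 Y - s·y(0) - y'(0) and L{y'} = sY - y(0), with y(0) = 4, y'(0) = 5) turn the left side into (s^2 + 4*s - 2)Y - (4*s + 21).
The right side is L{cos(8*t)} = s/(s^2 + 64).
So (s^2 + 4*s - 2)Y = s/(s^2 + 64) + (4*s + 21).
Isolate Y and clear denominators.

Y(s) = (4*s^3 + 21*s^2 + 257*s + 1344)/(s^4 + 4*s^3 + 62*s^2 + 256*s - 128)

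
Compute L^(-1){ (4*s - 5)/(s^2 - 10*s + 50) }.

Complete the square in the denominator: s^2 - 10*s + 50 = (s - 5)^2 + 5^2.
Split the numerator to match: 4*s - 5 = 4·(s - 5) + 3·5.
Invert each term: 4·(s - 5)/((s - 5)^2 + 25) ↔ 4e^(5t)cos(5t); 3·5/((s - 5)^2 + 25) ↔ 3e^(5t)sin(5t).

3*exp(5*t)*sin(5*t) + 4*exp(5*t)*cos(5*t)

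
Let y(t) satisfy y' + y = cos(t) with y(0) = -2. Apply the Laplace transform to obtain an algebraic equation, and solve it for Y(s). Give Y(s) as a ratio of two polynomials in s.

Transform both sides with L{·}.
The derivative rules (L{y'} = sY - y(0) = sY - (-2)) turn the left side into (s + 1)Y - (-2).
The right side is L{cos(t)} = s/(s^2 + 1).
So (s + 1)Y = s/(s^2 + 1) + (-2).
Isolate Y and clear denominators.

Y(s) = (-2*s^2 + s - 2)/(s^3 + s^2 + s + 1)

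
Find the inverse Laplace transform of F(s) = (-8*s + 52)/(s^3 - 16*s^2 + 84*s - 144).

2*t*exp(6*t) - 5*exp(6*t) + 5*exp(4*t)

Factor the denominator: s^3 - 16*s^2 + 84*s - 144 = (s - 6)^2*(s - 4).
Partial fraction decomposition gives [-5/(s - 6)] + [2/(s - 6)^2] + [5/(s - 4)].
Invert each term: -5/(s - 6) ↔ -5e^(6t); 2/(s - 6)^2 ↔ 2t·e^(6t); 5/(s - 4) ↔ 5e^(4t).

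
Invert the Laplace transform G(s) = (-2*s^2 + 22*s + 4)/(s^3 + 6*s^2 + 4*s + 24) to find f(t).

Factor the denominator: s^3 + 6*s^2 + 4*s + 24 = (s + 6)*(s^2 + 4).
Partial fraction decomposition gives [-5/(s + 6)] + [3*s/(s^2 + 4)] + [4/(s^2 + 4)].
Invert each term: -5/(s + 6) ↔ -5e^(-6t); 3·s/(s^2 + 4) ↔ 3cos(2t); 2·2/(s^2 + 4) ↔ 2sin(2t).

f(t) = 2*sin(2*t) + 3*cos(2*t) - 5*exp(-6*t)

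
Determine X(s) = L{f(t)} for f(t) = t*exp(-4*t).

L{t} = 1!/s^2 = 1/s^2.
By the first shifting theorem, multiplying by e^(-4t) replaces s with s + 4.

X(s) = (s + 4)^(-2)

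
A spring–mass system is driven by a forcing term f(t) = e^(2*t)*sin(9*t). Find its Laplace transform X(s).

L{sin(9t)} = 9/(s^2 + 81).
By the first shifting theorem, multiplying by e^(2t) replaces s with s - 2.

X(s) = 9/((s - 2)^2 + 81)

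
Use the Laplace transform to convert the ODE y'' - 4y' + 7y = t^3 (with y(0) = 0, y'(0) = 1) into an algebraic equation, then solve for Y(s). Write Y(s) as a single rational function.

Transform both sides with L{·}.
Using L{y''} = s^2 Y - s·y(0) - y'(0) and L{y'} = sY - y(0), with y(0) = 0, y'(0) = 1, the left side becomes (s^2 - 4*s + 7)Y - (1).
The right side is L{t^3} = 6/s^4.
So (s^2 - 4*s + 7)Y = 6/s^4 + (1).
Solve for Y(s) and write it as one ratio of polynomials.

Y(s) = (s^4 + 6)/(s^6 - 4*s^5 + 7*s^4)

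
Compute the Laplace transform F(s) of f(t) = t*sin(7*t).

F(s) = 14*s/(s^2 + 49)^2

L{sin(7t)} = 7/(s^2 + 49).
Then apply L{t·g(t)} = -d/ds[G(s)] with G(s) = 7/(s^2 + 49):
differentiating 1 time and applying the sign gives 14*s/(s^2 + 49)^2.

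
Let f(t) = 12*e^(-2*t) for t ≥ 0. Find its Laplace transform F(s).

F(s) = 12/(s + 2)

L{12} = 12/s.
By the first shifting theorem, multiplying by e^(-2t) replaces s with s + 2.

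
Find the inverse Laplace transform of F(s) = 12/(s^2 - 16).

3*sinh(4*t)

Since L{sinh(4t)} = 4/(s^2 - 16), the inverse is sinh(4*t), scaled by 3.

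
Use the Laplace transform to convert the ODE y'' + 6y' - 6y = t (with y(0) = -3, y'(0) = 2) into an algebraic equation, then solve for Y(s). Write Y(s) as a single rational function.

Y(s) = (-3*s^3 - 16*s^2 + 1)/(s^4 + 6*s^3 - 6*s^2)

Take the Laplace transform of both sides.
Using L{y''} = s^2 Y - s·y(0) - y'(0) and L{y'} = sY - y(0), with y(0) = -3, y'(0) = 2, the left side becomes (s^2 + 6*s - 6)Y - (-3*s - 16).
The right side is L{t} = s^(-2).
So (s^2 + 6*s - 6)Y = s^(-2) + (-3*s - 16).
Solve for Y(s) and write it as one ratio of polynomials.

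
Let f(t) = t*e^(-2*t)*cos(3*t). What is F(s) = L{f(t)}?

L{cos(3t)} = s/(s^2 + 9).
Multiplying by e^(-2t) shifts s → s + 2, so L{e^(-2*t)*cos(3*t)} = (s + 2)/((s + 2)^2 + 9).
Then apply L{t·g(t)} = -d/ds[G(s)] with G(s) = (s + 2)/((s + 2)^2 + 9):
differentiating 1 time and applying the sign gives (s - 1)*(s + 5)/(s^2 + 4*s + 13)^2.

F(s) = (s - 1)*(s + 5)/(s^2 + 4*s + 13)^2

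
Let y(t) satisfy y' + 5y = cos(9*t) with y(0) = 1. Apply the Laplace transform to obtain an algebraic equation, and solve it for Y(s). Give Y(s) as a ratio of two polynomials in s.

Y(s) = (s^2 + s + 81)/(s^3 + 5*s^2 + 81*s + 405)

Take the Laplace transform of both sides.
The derivative rules (L{y'} = sY - y(0) = sY - 1) turn the left side into (s + 5)Y - (1).
The right side is L{cos(9*t)} = s/(s^2 + 81).
So (s + 5)Y = s/(s^2 + 81) + (1).
Divide through and combine into a single rational function.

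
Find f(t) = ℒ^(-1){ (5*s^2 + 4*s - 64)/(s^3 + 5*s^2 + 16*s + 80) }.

f(t) = -4*sin(4*t) + 4*cos(4*t) + exp(-5*t)

Factor the denominator: s^3 + 5*s^2 + 16*s + 80 = (s + 5)*(s^2 + 16).
Partial fraction decomposition gives [1/(s + 5)] + [4*s/(s^2 + 16)] + [-16/(s^2 + 16)].
Invert each term: 1/(s + 5) ↔ e^(-5t); 4·s/(s^2 + 16) ↔ 4cos(4t); -4·4/(s^2 + 16) ↔ -4sin(4t).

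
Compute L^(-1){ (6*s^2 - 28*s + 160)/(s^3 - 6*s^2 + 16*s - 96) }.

4*exp(6*t) - 4*sin(4*t) + 2*cos(4*t)

Factor the denominator: s^3 - 6*s^2 + 16*s - 96 = (s - 6)*(s^2 + 16).
Partial fraction decomposition gives [4/(s - 6)] + [2*s/(s^2 + 16)] + [-16/(s^2 + 16)].
Invert each term: 4/(s - 6) ↔ 4e^(6t); 2·s/(s^2 + 16) ↔ 2cos(4t); -4·4/(s^2 + 16) ↔ -4sin(4t).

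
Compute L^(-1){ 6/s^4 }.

Since L{t^3} = 3!/s^4 = 6/s^4, the inverse is t^3.

t^3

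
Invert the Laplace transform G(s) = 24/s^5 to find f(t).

f(t) = t^4

Since L{t^4} = 4!/s^5 = 24/s^5, the inverse is t^4.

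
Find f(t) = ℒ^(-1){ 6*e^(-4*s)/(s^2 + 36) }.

The factor e^(-4s) signals a time shift by c = 4 (second shifting theorem).
L{sin(6t)} = 6/(s^2 + 36), so L^-1{6/(s^2 + 36)} = sin(6*t).
Hence the inverse is u(t - 4) times that function evaluated at t - 4.

f(t) = Heaviside(t - 4)*(sin(6*t - 24))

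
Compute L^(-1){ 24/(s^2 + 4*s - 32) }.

Rewrite the denominator: s^2 + 4*s - 32 = (s + 2)^2 - 36.
The form in (s + 2) signals a first-shifting-theorem factor e^(-2t).
Since L{sinh(6t)} = 6/(s^2 - 36), the inverse is exp(-2*t)*sinh(6*t), scaled by 4.

4*exp(-2*t)*sinh(6*t)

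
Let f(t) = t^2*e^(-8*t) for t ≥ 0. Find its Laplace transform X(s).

L{e^(-8t)} = 1/(s + 8).
Then apply L{t^2·g(t)} = (-1)^2 d^2/ds^2[G(s)] with G(s) = 1/(s + 8):
differentiating 2 times and applying the sign gives 2/(s + 8)^3.

X(s) = 2/(s + 8)^3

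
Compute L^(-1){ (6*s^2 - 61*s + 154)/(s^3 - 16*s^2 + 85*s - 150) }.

Factor the denominator: s^3 - 16*s^2 + 85*s - 150 = (s - 6)*(s - 5)^2.
Partial fraction decomposition gives [2/(s - 5)] + [(s - 5)^(-2)] + [4/(s - 6)].
Invert each term: 2/(s - 5) ↔ 2e^(5t); 1/(s - 5)^2 ↔ t·e^(5t); 4/(s - 6) ↔ 4e^(6t).

t*exp(5*t) + 4*exp(6*t) + 2*exp(5*t)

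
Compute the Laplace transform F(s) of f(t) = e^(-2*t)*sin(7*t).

L{sin(7t)} = 7/(s^2 + 49).
By the first shifting theorem, multiplying by e^(-2t) replaces s with s + 2.

F(s) = 7/((s + 2)^2 + 49)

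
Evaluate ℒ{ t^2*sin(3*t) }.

L{sin(3t)} = 3/(s^2 + 9).
Then apply L{t^2·g(t)} = (-1)^2 d^2/ds^2[H(s)] with H(s) = 3/(s^2 + 9):
differentiating 2 times and applying the sign gives 18*(s^2 - 3)/(s^2 + 9)^3.

18*(s^2 - 3)/(s^2 + 9)^3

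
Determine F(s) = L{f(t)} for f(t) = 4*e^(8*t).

L{4} = 4/s.
By the first shifting theorem, multiplying by e^(8t) replaces s with s - 8.

F(s) = 4/(s - 8)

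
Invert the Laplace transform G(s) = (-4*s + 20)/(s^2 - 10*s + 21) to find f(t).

Factor the denominator: s^2 - 10*s + 21 = (s - 7)*(s - 3).
Partial fraction decomposition gives [-2/(s - 3)] + [-2/(s - 7)].
Invert each term: -2/(s - 3) ↔ -2e^(3t); -2/(s - 7) ↔ -2e^(7t).

f(t) = -2*exp(7*t) - 2*exp(3*t)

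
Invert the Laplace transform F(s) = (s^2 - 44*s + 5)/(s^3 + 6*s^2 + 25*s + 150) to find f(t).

Factor the denominator: s^3 + 6*s^2 + 25*s + 150 = (s + 6)*(s^2 + 25).
Partial fraction decomposition gives [5/(s + 6)] + [-4*s/(s^2 + 25)] + [-20/(s^2 + 25)].
Invert each term: 5/(s + 6) ↔ 5e^(-6t); -4·s/(s^2 + 25) ↔ -4cos(5t); -4·5/(s^2 + 25) ↔ -4sin(5t).

f(t) = -4*sin(5*t) - 4*cos(5*t) + 5*exp(-6*t)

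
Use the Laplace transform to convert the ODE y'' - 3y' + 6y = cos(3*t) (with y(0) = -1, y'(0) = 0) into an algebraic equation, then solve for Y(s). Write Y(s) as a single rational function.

Y(s) = (-s^3 + 3*s^2 - 8*s + 27)/(s^4 - 3*s^3 + 15*s^2 - 27*s + 54)

Take the Laplace transform of both sides.
With L{y''} = s^2 Y - s·y(0) - y'(0) and L{y'} = sY - y(0), with y(0) = -1, y'(0) = 0: the LHS transforms to (s^2 - 3*s + 6)Y - (-s + 3).
The right side is L{cos(3*t)} = s/(s^2 + 9).
So (s^2 - 3*s + 6)Y = s/(s^2 + 9) + (-s + 3).
Isolate Y and clear denominators.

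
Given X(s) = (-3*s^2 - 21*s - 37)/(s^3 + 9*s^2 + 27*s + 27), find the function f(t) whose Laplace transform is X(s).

Factor the denominator: s^3 + 9*s^2 + 27*s + 27 = (s + 3)^3.
Partial fraction decomposition gives [-3/(s + 3)] + [-3/(s + 3)^2] + [-1/(s + 3)^3].
Invert each term: -3/(s + 3) ↔ -3e^(-3t); -3/(s + 3)^2 ↔ -3t·e^(-3t); -1/(s + 3)^3 ↔ (-1/2)t^2·e^(-3t).

f(t) = -t^2*exp(-3*t)/2 - 3*t*exp(-3*t) - 3*exp(-3*t)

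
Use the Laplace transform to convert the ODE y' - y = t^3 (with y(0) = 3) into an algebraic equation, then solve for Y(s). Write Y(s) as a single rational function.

Laplace-transform each side.
With L{y'} = sY - y(0) = sY - 3: the LHS transforms to (s - 1)Y - (3).
The right side is L{t^3} = 6/s^4.
So (s - 1)Y = 6/s^4 + (3).
Isolate Y and clear denominators.

Y(s) = (3*s^4 + 6)/(s^5 - s^4)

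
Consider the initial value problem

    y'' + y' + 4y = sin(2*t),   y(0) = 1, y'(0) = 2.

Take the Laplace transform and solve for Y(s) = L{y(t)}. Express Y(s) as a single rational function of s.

Y(s) = (s^3 + 3*s^2 + 4*s + 14)/(s^4 + s^3 + 8*s^2 + 4*s + 16)

Transform both sides with L{·}.
Using L{y''} = s^2 Y - s·y(0) - y'(0) and L{y'} = sY - y(0), with y(0) = 1, y'(0) = 2, the left side becomes (s^2 + s + 4)Y - (s + 3).
The right side is L{sin(2*t)} = 2/(s^2 + 4).
So (s^2 + s + 4)Y = 2/(s^2 + 4) + (s + 3).
Divide through and combine into a single rational function.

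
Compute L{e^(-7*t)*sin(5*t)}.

L{sin(5t)} = 5/(s^2 + 25).
By the first shifting theorem, multiplying by e^(-7t) replaces s with s + 7.

5/((s + 7)^2 + 25)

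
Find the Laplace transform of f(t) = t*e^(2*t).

(s - 2)^(-2)

L{e^(2t)} = 1/(s - 2).
Then apply L{t·g(t)} = -d/ds[H(s)] with H(s) = 1/(s - 2):
differentiating 1 time and applying the sign gives (s - 2)^(-2).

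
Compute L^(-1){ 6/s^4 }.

t^3

Since L{t^3} = 3!/s^4 = 6/s^4, the inverse is t^3.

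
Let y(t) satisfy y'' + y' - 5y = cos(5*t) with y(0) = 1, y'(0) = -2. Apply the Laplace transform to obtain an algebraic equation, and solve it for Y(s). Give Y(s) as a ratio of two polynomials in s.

Transform both sides with L{·}.
With L{y''} = s^2 Y - s·y(0) - y'(0) and L{y'} = sY - y(0), with y(0) = 1, y'(0) = -2: the LHS transforms to (s^2 + s - 5)Y - (s - 1).
The right side is L{cos(5*t)} = s/(s^2 + 25).
So (s^2 + s - 5)Y = s/(s^2 + 25) + (s - 1).
Solve for Y(s) and write it as one ratio of polynomials.

Y(s) = (s^3 - s^2 + 26*s - 25)/(s^4 + s^3 + 20*s^2 + 25*s - 125)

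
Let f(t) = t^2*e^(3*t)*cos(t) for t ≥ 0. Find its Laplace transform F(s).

F(s) = 2*(s - 3)*(s^2 - 6*s + 6)/(s^2 - 6*s + 10)^3

L{cos(t)} = s/(s^2 + 1).
Multiplying by e^(3t) shifts s → s - 3, so L{e^(3*t)*cos(t)} = (s - 3)/((s - 3)^2 + 1).
Then apply L{t^2·g(t)} = (-1)^2 d^2/ds^2[G(s)] with G(s) = (s - 3)/((s - 3)^2 + 1):
differentiating 2 times and applying the sign gives 2*(s - 3)*(s^2 - 6*s + 6)/(s^2 - 6*s + 10)^3.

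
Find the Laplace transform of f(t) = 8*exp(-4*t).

8/(s + 4)

L{8} = 8/s.
By the first shifting theorem, multiplying by e^(-4t) replaces s with s + 4.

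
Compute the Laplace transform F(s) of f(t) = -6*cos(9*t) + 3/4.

Apply the Laplace transform termwise.
L{3/4} = (3/4)/s; (-6)·[L{cos(9t)} = s/(s^2 + 81)].

F(s) = -6*s/(s^2 + 81) + 3/(4*s)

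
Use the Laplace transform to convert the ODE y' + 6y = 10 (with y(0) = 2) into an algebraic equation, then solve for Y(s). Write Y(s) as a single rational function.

Y(s) = (2*s + 10)/(s^2 + 6*s)

Transform both sides with L{·}.
With L{y'} = sY - y(0) = sY - 2: the LHS transforms to (s + 6)Y - (2).
The right side is L{10} = 10/s.
So (s + 6)Y = 10/s + (2).
Isolate Y and clear denominators.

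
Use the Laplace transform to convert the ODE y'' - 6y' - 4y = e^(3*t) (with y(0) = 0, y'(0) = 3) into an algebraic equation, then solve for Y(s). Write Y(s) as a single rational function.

Laplace-transform each side.
Using L{y''} = s^2 Y - s·y(0) - y'(0) and L{y'} = sY - y(0), with y(0) = 0, y'(0) = 3, the left side becomes (s^2 - 6*s - 4)Y - (3).
The right side is L{e^(3*t)} = 1/(s - 3).
So (s^2 - 6*s - 4)Y = 1/(s - 3) + (3).
Isolate Y and clear denominators.

Y(s) = (3*s - 8)/(s^3 - 9*s^2 + 14*s + 12)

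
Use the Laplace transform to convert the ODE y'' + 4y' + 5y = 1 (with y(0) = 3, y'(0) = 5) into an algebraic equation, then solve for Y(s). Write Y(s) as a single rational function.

Y(s) = (3*s^2 + 17*s + 1)/(s^3 + 4*s^2 + 5*s)

Apply the Laplace transform to the equation.
With L{y''} = s^2 Y - s·y(0) - y'(0) and L{y'} = sY - y(0), with y(0) = 3, y'(0) = 5: the LHS transforms to (s^2 + 4*s + 5)Y - (3*s + 17).
The right side is L{1} = 1/s.
So (s^2 + 4*s + 5)Y = 1/s + (3*s + 17).
Isolate Y and clear denominators.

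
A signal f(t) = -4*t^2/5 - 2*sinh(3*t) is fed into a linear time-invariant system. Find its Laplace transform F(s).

F(s) = -6/(s^2 - 9) - 8/(5*s^3)

Apply the Laplace transform termwise.
(-4/5)·[L{t^2} = 2!/s^3 = 2/s^3]; (-2)·[L{sinh(3t)} = 3/(s^2 - 9)].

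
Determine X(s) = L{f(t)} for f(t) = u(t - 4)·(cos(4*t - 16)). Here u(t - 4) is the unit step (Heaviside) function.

By the second shifting theorem, L{u(t - c)·g(t - c)} = e^(-cs)·G(s) with c = 4 and G(s) = L{g(t)}.
L{cos(4t)} = s/(s^2 + 16).

X(s) = s*exp(-4*s)/(s^2 + 16)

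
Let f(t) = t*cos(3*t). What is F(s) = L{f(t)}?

F(s) = (s - 3)*(s + 3)/(s^2 + 9)^2

L{cos(3t)} = s/(s^2 + 9).
Then apply L{t·g(t)} = -d/ds[G(s)] with G(s) = s/(s^2 + 9):
differentiating 1 time and applying the sign gives (s - 3)*(s + 3)/(s^2 + 9)^2.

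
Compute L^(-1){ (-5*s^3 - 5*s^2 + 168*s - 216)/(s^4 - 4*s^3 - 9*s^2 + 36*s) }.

Factor the denominator: s^4 - 4*s^3 - 9*s^2 + 36*s = s*(s - 4)*(s - 3)*(s + 3).
Partial fraction decomposition gives [-6/s] + [-6/(s - 3)] + [2/(s - 4)] + [5/(s + 3)].
Invert each term: -6/(s - 0) ↔ -6e^(0t); -6/(s - 3) ↔ -6e^(3t); 2/(s - 4) ↔ 2e^(4t); 5/(s + 3) ↔ 5e^(-3t).

2*exp(4*t) - 6*exp(3*t) - 6 + 5*exp(-3*t)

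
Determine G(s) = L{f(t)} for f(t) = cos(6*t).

G(s) = s/(s^2 + 36)

L{cos(6t)} = s/(s^2 + 36).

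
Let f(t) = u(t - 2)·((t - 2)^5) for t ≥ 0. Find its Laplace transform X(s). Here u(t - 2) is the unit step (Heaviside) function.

X(s) = 120*exp(-2*s)/s^6

By the second shifting theorem, L{u(t - c)·g(t - c)} = e^(-cs)·G(s) with c = 2 and G(s) = L{g(t)}.
L{t^5} = 5!/s^6 = 120/s^6.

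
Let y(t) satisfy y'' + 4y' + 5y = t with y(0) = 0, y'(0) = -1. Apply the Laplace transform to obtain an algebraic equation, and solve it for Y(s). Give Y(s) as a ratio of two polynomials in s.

Y(s) = (-s^2 + 1)/(s^4 + 4*s^3 + 5*s^2)

Take the Laplace transform of both sides.
Using L{y''} = s^2 Y - s·y(0) - y'(0) and L{y'} = sY - y(0), with y(0) = 0, y'(0) = -1, the left side becomes (s^2 + 4*s + 5)Y - (-1).
The right side is L{t} = s^(-2).
So (s^2 + 4*s + 5)Y = s^(-2) + (-1).
Divide through and combine into a single rational function.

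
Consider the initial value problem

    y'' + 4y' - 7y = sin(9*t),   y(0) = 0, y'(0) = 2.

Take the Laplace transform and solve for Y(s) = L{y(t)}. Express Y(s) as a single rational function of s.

Apply the Laplace transform to the equation.
With L{y''} = s^2 Y - s·y(0) - y'(0) and L{y'} = sY - y(0), with y(0) = 0, y'(0) = 2: the LHS transforms to (s^2 + 4*s - 7)Y - (2).
The right side is L{sin(9*t)} = 9/(s^2 + 81).
So (s^2 + 4*s - 7)Y = 9/(s^2 + 81) + (2).
Solve for Y(s) and write it as one ratio of polynomials.

Y(s) = (2*s^2 + 171)/(s^4 + 4*s^3 + 74*s^2 + 324*s - 567)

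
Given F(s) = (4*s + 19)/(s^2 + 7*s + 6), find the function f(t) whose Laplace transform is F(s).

f(t) = 3*exp(-t) + exp(-6*t)

Factor the denominator: s^2 + 7*s + 6 = (s + 1)*(s + 6).
Partial fraction decomposition gives [1/(s + 6)] + [3/(s + 1)].
Invert each term: 1/(s + 6) ↔ e^(-6t); 3/(s + 1) ↔ 3e^(-t).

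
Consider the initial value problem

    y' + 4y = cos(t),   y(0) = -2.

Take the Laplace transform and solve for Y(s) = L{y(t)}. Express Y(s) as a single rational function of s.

Y(s) = (-2*s^2 + s - 2)/(s^3 + 4*s^2 + s + 4)

Laplace-transform each side.
Using L{y'} = sY - y(0) = sY - (-2), the left side becomes (s + 4)Y - (-2).
The right side is L{cos(t)} = s/(s^2 + 1).
So (s + 4)Y = s/(s^2 + 1) + (-2).
Solve for Y(s) and write it as one ratio of polynomials.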